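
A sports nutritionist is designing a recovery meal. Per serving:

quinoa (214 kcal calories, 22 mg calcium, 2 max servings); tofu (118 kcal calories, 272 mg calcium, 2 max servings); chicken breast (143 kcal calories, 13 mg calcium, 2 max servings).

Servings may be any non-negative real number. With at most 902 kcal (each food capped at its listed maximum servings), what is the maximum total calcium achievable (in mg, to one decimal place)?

Calcium per kcal: tofu 2.305, quinoa 0.1028, chicken breast 0.09091.
Take 2 servings of tofu: uses 236 kcal, +544.0 mg calcium (running total 544.0 mg).
Take 2 servings of quinoa: uses 428 kcal, +44.0 mg calcium (running total 588.0 mg).
Take 1.664 servings of chicken breast: uses 238 kcal, +21.6 mg calcium (running total 609.6 mg).
Greedy by best ratio exhausts the calories allowance optimally: 609.6 mg.

609.6 mg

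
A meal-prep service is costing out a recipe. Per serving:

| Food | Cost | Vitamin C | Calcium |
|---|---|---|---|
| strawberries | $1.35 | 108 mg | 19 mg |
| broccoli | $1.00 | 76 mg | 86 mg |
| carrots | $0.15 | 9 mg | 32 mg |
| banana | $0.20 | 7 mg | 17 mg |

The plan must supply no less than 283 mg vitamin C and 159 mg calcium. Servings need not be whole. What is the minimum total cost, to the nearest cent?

$3.61

At the optimum either one food covers both requirements or two foods hit both targets exactly; no other combination can be cheaper.
strawberries only: max(283/108, 159/19) = 8.368 servings → $11.30.
broccoli only: max(283/76, 159/86) = 3.724 servings → $3.72.
carrots only: max(283/9, 159/32) = 31.44 servings → $4.72.
banana only: max(283/7, 159/17) = 40.43 servings → $8.09.
strawberries + broccoli with both tight: 1.562 servings and 1.504 servings → $3.61.
strawberries + carrots with both tight: 2.321 servings and 3.591 servings → $3.67.
strawberries + banana with both tight: 2.171 servings and 6.926 servings → $4.32.
broccoli + carrots: intersection lies outside the first quadrant.
broccoli + banana with both targets exact would need a negative amount; discard.
carrots + banana with both targets exact would need a negative amount; discard.
Cheapest feasible corner: $3.61.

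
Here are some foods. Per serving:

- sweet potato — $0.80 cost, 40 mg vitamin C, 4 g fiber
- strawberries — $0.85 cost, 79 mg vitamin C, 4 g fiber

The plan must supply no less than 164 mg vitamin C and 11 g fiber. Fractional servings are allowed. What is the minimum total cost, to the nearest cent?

An LP optimum is at a vertex; with two nutrient constraints at most two foods are used. Check each candidate.
sweet potato only: max(164/40, 11/4) = 4.1 servings → $3.28.
strawberries only: max(164/79, 11/4) = 2.75 servings → $2.34.
sweet potato + strawberries with both tight: 1.365 servings and 1.385 servings → $2.27.
The minimum over all feasible corners is $2.27.

$2.27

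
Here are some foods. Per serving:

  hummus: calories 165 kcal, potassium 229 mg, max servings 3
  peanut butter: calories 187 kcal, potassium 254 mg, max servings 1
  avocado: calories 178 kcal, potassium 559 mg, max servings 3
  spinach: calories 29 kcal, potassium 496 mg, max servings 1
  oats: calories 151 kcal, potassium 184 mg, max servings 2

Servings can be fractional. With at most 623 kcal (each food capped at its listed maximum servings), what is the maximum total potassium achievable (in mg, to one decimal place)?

Potassium per kcal: spinach 17.1, avocado 3.14, hummus 1.388, peanut butter 1.358, oats 1.219.
Take 1 serving of spinach: uses 29 kcal, +496.0 mg potassium (running total 496.0 mg).
Take 3 servings of avocado: uses 534 kcal, +1677.0 mg potassium (running total 2173.0 mg).
Take 0.3636 servings of hummus: uses 60 kcal, +83.3 mg potassium (running total 2256.3 mg).
Greedy by best ratio exhausts the calories allowance optimally: 2256.3 mg.

2256.3 mg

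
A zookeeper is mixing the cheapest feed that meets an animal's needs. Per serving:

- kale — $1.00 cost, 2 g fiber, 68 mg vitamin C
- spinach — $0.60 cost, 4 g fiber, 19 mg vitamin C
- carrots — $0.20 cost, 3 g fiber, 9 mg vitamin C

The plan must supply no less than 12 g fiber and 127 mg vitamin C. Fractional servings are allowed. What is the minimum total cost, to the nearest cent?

kale only: max(12/2, 127/68) = 6 servings → $6.00.
spinach only: max(12/4, 127/19) = 6.684 servings → $4.01.
carrots only: max(12/3, 127/9) = 14.11 servings → $2.82.
kale + spinach with both tight: 1.197 servings and 2.402 servings → $2.64.
kale + carrots with both tight: 1.468 servings and 3.022 servings → $2.07.
spinach + carrots: the both-tight solution has a negative serving — not a feasible corner.
So the least-cost plan costs $2.07.

$2.07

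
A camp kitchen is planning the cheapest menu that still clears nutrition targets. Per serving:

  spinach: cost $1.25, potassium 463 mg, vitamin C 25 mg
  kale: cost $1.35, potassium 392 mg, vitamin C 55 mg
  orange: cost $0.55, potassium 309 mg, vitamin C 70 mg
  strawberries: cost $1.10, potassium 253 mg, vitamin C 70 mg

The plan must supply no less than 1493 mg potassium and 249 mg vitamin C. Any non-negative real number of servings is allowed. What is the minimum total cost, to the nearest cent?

At the optimum either one food covers both requirements or two foods hit both targets exactly; no other combination can be cheaper.
spinach only: max(1493/463, 249/25) = 9.96 servings → $12.45.
kale only: max(1493/392, 249/55) = 4.527 servings → $6.11.
orange only: max(1493/309, 249/70) = 4.832 servings → $2.66.
strawberries only: max(1493/253, 249/70) = 5.901 servings → $6.49.
spinach + kale: the both-tight solution has a negative serving — not a feasible corner.
spinach + orange with both tight: 1.117 servings and 3.158 servings → $3.13.
spinach + strawberries with both tight: 1.591 servings and 2.989 servings → $5.28.
kale + orange with both tight: 2.639 servings and 1.483 servings → $4.38.
kale + strawberries with both tight: 3.069 servings and 1.146 servings → $5.40.
orange + strawberries with both targets exact would need a negative amount; discard.
So the least-cost plan costs $2.66.

$2.66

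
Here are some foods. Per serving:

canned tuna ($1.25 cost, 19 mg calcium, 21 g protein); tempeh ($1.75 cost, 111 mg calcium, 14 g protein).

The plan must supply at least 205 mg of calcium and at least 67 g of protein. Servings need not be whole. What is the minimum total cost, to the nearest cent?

$5.33

With two linear requirements the optimum uses one or two foods; enumerate the corners.
canned tuna only: max(205/19, 67/21) = 10.79 servings → $13.49.
tempeh only: max(205/111, 67/14) = 4.786 servings → $8.38.
canned tuna + tempeh with both tight: 2.212 servings and 1.468 servings → $5.33.
The minimum over all feasible corners is $5.33.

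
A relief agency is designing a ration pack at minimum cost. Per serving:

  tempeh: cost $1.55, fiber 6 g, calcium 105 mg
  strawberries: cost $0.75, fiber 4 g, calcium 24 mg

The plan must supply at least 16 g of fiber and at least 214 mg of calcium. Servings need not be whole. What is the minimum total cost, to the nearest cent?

$3.73

Check every corner: each single food scaled to meet both minima, and each pair solved so both constraints bind.
tempeh only: max(16/6, 214/105) = 2.667 servings → $4.13.
strawberries only: max(16/4, 214/24) = 8.917 servings → $6.69.
tempeh + strawberries with both tight: 1.71 servings and 1.435 servings → $3.73.
So the least-cost plan costs $3.73.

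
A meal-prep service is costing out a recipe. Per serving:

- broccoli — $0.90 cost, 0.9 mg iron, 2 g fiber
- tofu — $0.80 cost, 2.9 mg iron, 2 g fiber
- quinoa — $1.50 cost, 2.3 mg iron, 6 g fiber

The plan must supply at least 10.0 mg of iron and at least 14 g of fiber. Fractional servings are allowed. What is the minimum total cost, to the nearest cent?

The cheapest plan sits at a corner of the feasible region — with two constraints it uses at most two foods.
broccoli only: max(10.0/0.9, 14/2) = 11.11 servings → $10.00.
tofu only: max(10.0/2.9, 14/2) = 7 servings → $5.60.
quinoa only: max(10.0/2.3, 14/6) = 4.348 servings → $6.52.
broccoli + tofu with both tight: 5.15 servings and 1.85 servings → $6.12.
broccoli + quinoa: intersection lies outside the first quadrant.
tofu + quinoa with both tight: 2.172 servings and 1.609 servings → $4.15.
The minimum over all feasible corners is $4.15.

$4.15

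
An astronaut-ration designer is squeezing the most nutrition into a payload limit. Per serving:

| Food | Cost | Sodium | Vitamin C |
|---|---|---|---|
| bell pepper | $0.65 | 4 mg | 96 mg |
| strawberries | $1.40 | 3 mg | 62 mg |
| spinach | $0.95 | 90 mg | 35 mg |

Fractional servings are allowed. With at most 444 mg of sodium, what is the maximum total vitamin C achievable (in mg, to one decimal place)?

10656.0 mg

Vitamin C per mg sodium: bell pepper 24, strawberries 20.67, spinach 0.3889.
With no serving limits, spend the whole sodium allowance on bell pepper: 444 mg / 4 mg × 96 mg = 10656.0 mg.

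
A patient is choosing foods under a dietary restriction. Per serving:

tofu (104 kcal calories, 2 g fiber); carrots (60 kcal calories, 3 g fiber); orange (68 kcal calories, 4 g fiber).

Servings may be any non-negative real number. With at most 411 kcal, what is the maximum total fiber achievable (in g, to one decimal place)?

24.2 g

Fiber per kcal: orange 0.05882, carrots 0.05, tofu 0.01923.
With no serving limits, spend the whole calories allowance on orange: 411 kcal / 68 kcal × 4 g = 24.2 g.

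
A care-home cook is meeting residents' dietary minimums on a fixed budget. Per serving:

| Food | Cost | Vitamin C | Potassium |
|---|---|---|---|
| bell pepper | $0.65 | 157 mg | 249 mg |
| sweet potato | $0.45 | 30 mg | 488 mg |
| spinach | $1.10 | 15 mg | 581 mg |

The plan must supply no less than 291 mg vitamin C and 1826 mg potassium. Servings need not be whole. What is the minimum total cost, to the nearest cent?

$2.21

bell pepper only: max(291/157, 1826/249) = 7.333 servings → $4.77.
sweet potato only: max(291/30, 1826/488) = 9.7 servings → $4.37.
spinach only: max(291/15, 1826/581) = 19.4 servings → $21.34.
bell pepper + sweet potato with both tight: 1.262 servings and 3.098 servings → $2.21.
bell pepper + spinach with both tight: 1.62 servings and 2.449 servings → $3.75.
sweet potato + spinach: the both-tight solution has a negative serving — not a feasible corner.
The minimum over all feasible corners is $2.21.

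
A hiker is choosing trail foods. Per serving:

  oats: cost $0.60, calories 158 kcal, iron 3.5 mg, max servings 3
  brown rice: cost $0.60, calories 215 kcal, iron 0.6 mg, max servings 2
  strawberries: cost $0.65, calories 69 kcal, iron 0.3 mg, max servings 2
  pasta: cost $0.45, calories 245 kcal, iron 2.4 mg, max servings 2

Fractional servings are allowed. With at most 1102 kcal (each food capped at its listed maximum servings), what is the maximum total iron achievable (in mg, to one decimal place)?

Iron per kcal: oats 0.02215, pasta 0.009796, strawberries 0.004348, brown rice 0.002791.
Take 3 servings of oats: uses 474 kcal, +10.5 mg iron (running total 10.5 mg).
Take 2 servings of pasta: uses 490 kcal, +4.8 mg iron (running total 15.3 mg).
Take 2 servings of strawberries: uses 138 kcal, +0.6 mg iron (running total 15.9 mg).
Filling greedily by iron-per-kcal is optimal for one linear limit, giving 15.9 mg.

15.9 mg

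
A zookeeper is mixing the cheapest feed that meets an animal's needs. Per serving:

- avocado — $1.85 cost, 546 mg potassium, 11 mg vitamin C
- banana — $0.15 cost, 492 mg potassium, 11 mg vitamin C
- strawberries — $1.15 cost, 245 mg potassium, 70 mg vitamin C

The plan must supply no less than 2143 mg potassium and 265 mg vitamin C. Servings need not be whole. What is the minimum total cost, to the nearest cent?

Check every corner: each single food scaled to meet both minima, and each pair solved so both constraints bind.
avocado only: max(2143/546, 265/11) = 24.09 servings → $44.57.
banana only: max(2143/492, 265/11) = 24.09 servings → $3.61.
strawberries only: max(2143/245, 265/70) = 8.747 servings → $10.06.
avocado + banana with both targets exact would need a negative amount; discard.
avocado + strawberries with both tight: 2.395 servings and 3.409 servings → $8.35.
banana + strawberries with both tight: 2.68 servings and 3.365 servings → $4.27.
So the least-cost plan costs $3.61.

$3.61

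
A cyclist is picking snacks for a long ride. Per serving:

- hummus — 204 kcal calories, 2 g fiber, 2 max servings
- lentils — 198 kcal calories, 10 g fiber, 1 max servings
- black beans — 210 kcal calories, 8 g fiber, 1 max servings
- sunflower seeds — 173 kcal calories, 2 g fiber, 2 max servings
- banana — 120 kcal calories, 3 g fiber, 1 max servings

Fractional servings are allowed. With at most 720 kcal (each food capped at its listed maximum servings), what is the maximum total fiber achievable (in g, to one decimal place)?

23.2 g

Fiber per kcal: lentils 0.05051, black beans 0.0381, banana 0.025, sunflower seeds 0.01156, hummus 0.009804.
Take 1 serving of lentils: uses 198 kcal, +10.0 g fiber (running total 10.0 g).
Take 1 serving of black beans: uses 210 kcal, +8.0 g fiber (running total 18.0 g).
Take 1 serving of banana: uses 120 kcal, +3.0 g fiber (running total 21.0 g).
Take 1.11 servings of sunflower seeds: uses 192 kcal, +2.2 g fiber (running total 23.2 g).
Greedy by best ratio exhausts the calories allowance optimally: 23.2 g.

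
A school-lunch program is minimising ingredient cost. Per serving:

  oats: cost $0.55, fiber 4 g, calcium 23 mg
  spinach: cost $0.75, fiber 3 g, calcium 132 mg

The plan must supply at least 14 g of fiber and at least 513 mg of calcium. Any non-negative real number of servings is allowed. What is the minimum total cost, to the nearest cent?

Two binding constraints pin down two serving amounts, so the optimal mix uses at most two foods. The candidates are each food alone (scaled to the tighter of fiber/calcium) and each pair with both constraints tight.
oats only: max(14/4, 513/23) = 22.3 servings → $12.27.
spinach only: max(14/3, 513/132) = 4.667 servings → $3.50.
oats + spinach with both tight: 0.6732 servings and 3.769 servings → $3.20.
Cheapest feasible corner: $3.20.

$3.20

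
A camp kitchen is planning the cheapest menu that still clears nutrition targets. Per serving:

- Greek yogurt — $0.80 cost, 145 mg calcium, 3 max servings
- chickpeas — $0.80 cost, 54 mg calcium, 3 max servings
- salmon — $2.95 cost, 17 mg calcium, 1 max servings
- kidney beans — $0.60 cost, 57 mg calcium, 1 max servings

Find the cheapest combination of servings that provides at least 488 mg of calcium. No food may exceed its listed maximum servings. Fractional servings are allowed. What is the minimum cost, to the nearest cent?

Cost per mg of calcium: Greek yogurt $0.0055, kidney beans $0.0105, chickpeas $0.0148, salmon $0.1735.
Take 3 servings of Greek yogurt: +435.0 mg calcium for $2.40 (total $2.40, still need 53.0 mg).
Take 0.9298 servings of kidney beans: +53.0 mg calcium for $0.56 (total $2.96, still need 0.0 mg).
Greedy by cheapest-per-mg is optimal for a single linear constraint, so the minimum cost is $2.96.

$2.96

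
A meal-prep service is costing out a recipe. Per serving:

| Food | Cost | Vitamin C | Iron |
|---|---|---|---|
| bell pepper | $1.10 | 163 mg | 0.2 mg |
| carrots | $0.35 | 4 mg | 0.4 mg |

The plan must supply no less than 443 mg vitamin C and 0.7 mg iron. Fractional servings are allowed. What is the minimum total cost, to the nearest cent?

With two linear requirements the optimum uses one or two foods; enumerate the corners.
bell pepper only: max(443/163, 0.7/0.2) = 3.5 servings → $3.85.
carrots only: max(443/4, 0.7/0.4) = 110.8 servings → $38.76.
bell pepper + carrots with both tight: 2.708 servings and 0.396 servings → $3.12.
So the least-cost plan costs $3.12.

$3.12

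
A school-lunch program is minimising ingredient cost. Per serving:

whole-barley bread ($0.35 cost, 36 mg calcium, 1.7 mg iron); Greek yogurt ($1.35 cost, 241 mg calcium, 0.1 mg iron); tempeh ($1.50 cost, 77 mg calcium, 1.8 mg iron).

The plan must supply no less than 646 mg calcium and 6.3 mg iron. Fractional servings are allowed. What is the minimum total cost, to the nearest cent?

$4.15

With two linear requirements the optimum uses one or two foods; enumerate the corners.
whole-barley bread only: max(646/36, 6.3/1.7) = 17.94 servings → $6.28.
Greek yogurt only: max(646/241, 6.3/0.1) = 63 servings → $85.05.
tempeh only: max(646/77, 6.3/1.8) = 8.39 servings → $12.58.
whole-barley bread + Greek yogurt with both tight: 3.58 servings and 2.146 servings → $4.15.
whole-barley bread + tempeh: intersection lies outside the first quadrant.
Greek yogurt + tempeh with both tight: 1.59 servings and 3.412 servings → $7.26.
The minimum over all feasible corners is $4.15.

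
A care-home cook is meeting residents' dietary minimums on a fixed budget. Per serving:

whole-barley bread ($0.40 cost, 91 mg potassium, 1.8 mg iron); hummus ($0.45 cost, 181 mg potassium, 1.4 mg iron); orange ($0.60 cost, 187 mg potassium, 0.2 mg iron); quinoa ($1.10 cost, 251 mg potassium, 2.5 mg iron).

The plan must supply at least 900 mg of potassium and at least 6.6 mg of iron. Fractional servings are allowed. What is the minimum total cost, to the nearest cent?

$2.24

Compare the cost at each extreme point of the feasible region.
whole-barley bread only: max(900/91, 6.6/1.8) = 9.89 servings → $3.96.
hummus only: max(900/181, 6.6/1.4) = 4.972 servings → $2.24.
orange only: max(900/187, 6.6/0.2) = 33 servings → $19.80.
quinoa only: max(900/251, 6.6/2.5) = 3.586 servings → $3.94.
whole-barley bread + hummus: intersection lies outside the first quadrant.
whole-barley bread + orange with both tight: 3.311 servings and 3.202 servings → $3.25.
whole-barley bread + quinoa with both targets exact would need a negative amount; discard.
hummus + orange with both tight: 4.673 servings and 0.2899 servings → $2.28.
hummus + quinoa with both targets exact would need a negative amount; discard.
orange + quinoa with both tight: 1.422 servings and 2.526 servings → $3.63.
Cheapest feasible corner: $2.24.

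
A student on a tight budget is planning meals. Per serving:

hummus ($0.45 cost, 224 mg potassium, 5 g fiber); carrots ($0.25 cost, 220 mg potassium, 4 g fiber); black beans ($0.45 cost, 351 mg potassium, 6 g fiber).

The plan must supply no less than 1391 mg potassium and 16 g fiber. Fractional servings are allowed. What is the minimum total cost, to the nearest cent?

$1.58

Minimising a linear cost over {potassium ≥ 1391, fiber ≥ 16, servings ≥ 0} — the optimum is at a vertex, using one or two foods.
hummus only: max(1391/224, 16/5) = 6.21 servings → $2.79.
carrots only: max(1391/220, 16/4) = 6.323 servings → $1.58.
black beans only: max(1391/351, 16/6) = 3.963 servings → $1.78.
hummus + carrots with both targets exact would need a negative amount; discard.
hummus + black beans: the both-tight solution has a negative serving — not a feasible corner.
carrots + black beans: the both-tight solution has a negative serving — not a feasible corner.
Cheapest feasible corner: $1.58.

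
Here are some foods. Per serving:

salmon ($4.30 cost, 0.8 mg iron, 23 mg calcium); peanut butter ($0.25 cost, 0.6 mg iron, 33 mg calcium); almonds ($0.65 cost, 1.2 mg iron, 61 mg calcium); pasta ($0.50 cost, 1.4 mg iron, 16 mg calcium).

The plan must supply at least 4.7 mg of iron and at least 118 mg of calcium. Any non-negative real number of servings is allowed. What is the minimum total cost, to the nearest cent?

With two linear requirements the optimum uses one or two foods; enumerate the corners.
salmon only: max(4.7/0.8, 118/23) = 5.875 servings → $25.26.
peanut butter only: max(4.7/0.6, 118/33) = 7.833 servings → $1.96.
almonds only: max(4.7/1.2, 118/61) = 3.917 servings → $2.55.
pasta only: max(4.7/1.4, 118/16) = 7.375 servings → $3.69.
salmon + peanut butter with both targets exact would need a negative amount; discard.
salmon + almonds with both targets exact would need a negative amount; discard.
salmon + pasta with both tight: 4.639 servings and 0.7062 servings → $20.30.
peanut butter + almonds: intersection lies outside the first quadrant.
peanut butter + pasta with both tight: 2.459 servings and 2.303 servings → $1.77.
almonds + pasta with both tight: 1.36 servings and 2.192 servings → $1.98.
So the least-cost plan costs $1.77.

$1.77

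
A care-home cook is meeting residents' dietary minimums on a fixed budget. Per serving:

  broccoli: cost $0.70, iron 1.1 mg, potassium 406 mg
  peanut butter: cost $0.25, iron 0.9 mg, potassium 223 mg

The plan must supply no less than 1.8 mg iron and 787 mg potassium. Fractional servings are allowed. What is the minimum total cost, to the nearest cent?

$0.88

For a min-cost LP with two ≥-constraints, a basic feasible solution has at most two positive variables.
broccoli only: max(1.8/1.1, 787/406) = 1.938 servings → $1.36.
peanut butter only: max(1.8/0.9, 787/223) = 3.529 servings → $0.88.
broccoli + peanut butter: intersection lies outside the first quadrant.
The minimum over all feasible corners is $0.88.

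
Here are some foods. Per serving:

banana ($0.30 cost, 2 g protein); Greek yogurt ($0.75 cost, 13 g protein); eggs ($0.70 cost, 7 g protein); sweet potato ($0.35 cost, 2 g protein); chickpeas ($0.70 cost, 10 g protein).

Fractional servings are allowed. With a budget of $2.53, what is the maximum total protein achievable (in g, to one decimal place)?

43.9 g

Protein per dollar: Greek yogurt 17.33, chickpeas 14.29, eggs 10, banana 6.667, sweet potato 5.714.
With no serving limits, spend the whole cost allowance on Greek yogurt: $2.53 / $0.75 × 13 g = 43.9 g.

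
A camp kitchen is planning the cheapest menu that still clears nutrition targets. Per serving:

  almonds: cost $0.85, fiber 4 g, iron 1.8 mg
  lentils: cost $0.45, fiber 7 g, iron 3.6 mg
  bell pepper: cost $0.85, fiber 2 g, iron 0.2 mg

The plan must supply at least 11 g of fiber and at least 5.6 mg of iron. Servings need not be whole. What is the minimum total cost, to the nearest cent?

$0.71

Minimising a linear cost over {fiber ≥ 11, iron ≥ 5.6, servings ≥ 0} — the optimum is at a vertex, using one or two foods.
almonds only: max(11/4, 5.6/1.8) = 3.111 servings → $2.64.
lentils only: max(11/7, 5.6/3.6) = 1.571 servings → $0.71.
bell pepper only: max(11/2, 5.6/0.2) = 28 servings → $23.80.
almonds + lentils with both tight: 0.2222 servings and 1.444 servings → $0.84.
almonds + bell pepper: intersection lies outside the first quadrant.
lentils + bell pepper with both tight: 1.552 servings and 0.06897 servings → $0.76.
The minimum over all feasible corners is $0.71.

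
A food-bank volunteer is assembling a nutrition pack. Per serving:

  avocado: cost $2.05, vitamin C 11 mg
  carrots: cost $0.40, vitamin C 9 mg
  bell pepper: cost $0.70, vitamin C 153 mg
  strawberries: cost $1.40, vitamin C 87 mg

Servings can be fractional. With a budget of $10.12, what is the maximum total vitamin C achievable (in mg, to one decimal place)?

2211.9 mg

Vitamin C per dollar: bell pepper 218.6, strawberries 62.14, carrots 22.5, avocado 5.366.
With no serving limits, spend the whole cost allowance on bell pepper: $10.12 / $0.70 × 153 mg = 2211.9 mg.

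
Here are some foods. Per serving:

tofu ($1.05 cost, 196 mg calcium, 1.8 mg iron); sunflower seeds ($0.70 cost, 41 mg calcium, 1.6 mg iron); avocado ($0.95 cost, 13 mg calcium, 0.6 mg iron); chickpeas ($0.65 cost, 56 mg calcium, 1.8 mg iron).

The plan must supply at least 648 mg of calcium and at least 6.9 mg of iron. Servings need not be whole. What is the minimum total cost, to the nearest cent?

$3.73

tofu only: max(648/196, 6.9/1.8) = 3.833 servings → $4.03.
sunflower seeds only: max(648/41, 6.9/1.6) = 15.8 servings → $11.06.
avocado only: max(648/13, 6.9/0.6) = 49.85 servings → $47.35.
chickpeas only: max(648/56, 6.9/1.8) = 11.57 servings → $7.52.
tofu + sunflower seeds with both tight: 3.144 servings and 0.7756 servings → $3.84.
tofu + avocado with both tight: 3.175 servings and 1.975 servings → $5.21.
tofu + chickpeas with both tight: 3.095 servings and 0.7381 servings → $3.73.
sunflower seeds + avocado: the both-tight solution has a negative serving — not a feasible corner.
sunflower seeds + chickpeas with both targets exact would need a negative amount; discard.
avocado + chickpeas: the both-tight solution has a negative serving — not a feasible corner.
So the least-cost plan costs $3.73.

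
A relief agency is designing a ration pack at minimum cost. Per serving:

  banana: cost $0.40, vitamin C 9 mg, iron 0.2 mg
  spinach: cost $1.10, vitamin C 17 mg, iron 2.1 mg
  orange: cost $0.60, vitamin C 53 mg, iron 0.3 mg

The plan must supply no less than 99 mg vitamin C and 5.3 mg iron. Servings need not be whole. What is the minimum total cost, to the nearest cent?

$3.27

At the optimum either one food covers both requirements or two foods hit both targets exactly; no other combination can be cheaper.
banana only: max(99/9, 5.3/0.2) = 26.5 servings → $10.60.
spinach only: max(99/17, 5.3/2.1) = 5.824 servings → $6.41.
orange only: max(99/53, 5.3/0.3) = 17.67 servings → $10.60.
banana + spinach with both tight: 7.6 servings and 1.8 servings → $5.02.
banana + orange: the both-tight solution has a negative serving — not a feasible corner.
spinach + orange with both tight: 2.365 servings and 1.109 servings → $3.27.
So the least-cost plan costs $3.27.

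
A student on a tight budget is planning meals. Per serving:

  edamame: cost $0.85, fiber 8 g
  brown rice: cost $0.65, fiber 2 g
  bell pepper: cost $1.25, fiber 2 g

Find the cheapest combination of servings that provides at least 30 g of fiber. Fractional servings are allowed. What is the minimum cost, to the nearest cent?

$3.19

Cost per g of fiber: edamame $0.1062, brown rice $0.3250, bell pepper $0.6250.
With no serving limits, use only edamame: 30 g / 8 g = 3.75 servings × $0.85 = $3.19.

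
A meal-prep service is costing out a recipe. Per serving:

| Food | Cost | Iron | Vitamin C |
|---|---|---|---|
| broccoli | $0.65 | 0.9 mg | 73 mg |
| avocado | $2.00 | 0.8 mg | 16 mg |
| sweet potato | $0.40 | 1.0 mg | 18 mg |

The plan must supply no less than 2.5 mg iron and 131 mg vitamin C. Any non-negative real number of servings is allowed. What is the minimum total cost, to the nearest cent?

$1.44

An LP optimum is at a vertex; with two nutrient constraints at most two foods are used. Check each candidate.
broccoli only: max(2.5/0.9, 131/73) = 2.778 servings → $1.81.
avocado only: max(2.5/0.8, 131/16) = 8.188 servings → $16.38.
sweet potato only: max(2.5/1.0, 131/18) = 7.278 servings → $2.91.
broccoli + avocado with both tight: 1.473 servings and 1.468 servings → $3.89.
broccoli + sweet potato with both tight: 1.514 servings and 1.137 servings → $1.44.
avocado + sweet potato: the both-tight solution has a negative serving — not a feasible corner.
The minimum over all feasible corners is $1.44.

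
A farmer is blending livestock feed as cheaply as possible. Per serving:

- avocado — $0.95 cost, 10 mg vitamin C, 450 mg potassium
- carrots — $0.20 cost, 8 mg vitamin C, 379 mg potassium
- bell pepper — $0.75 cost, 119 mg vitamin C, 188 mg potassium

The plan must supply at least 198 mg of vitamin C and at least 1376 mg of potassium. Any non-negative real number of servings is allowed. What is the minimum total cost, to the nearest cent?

This is a tiny linear program; its minimum lies at a vertex of the feasible set. List the vertices and price them.
avocado only: max(198/10, 1376/450) = 19.8 servings → $18.81.
carrots only: max(198/8, 1376/379) = 24.75 servings → $4.95.
bell pepper only: max(198/119, 1376/188) = 7.319 servings → $5.49.
avocado + carrots with both targets exact would need a negative amount; discard.
avocado + bell pepper with both tight: 2.449 servings and 1.458 servings → $3.42.
carrots + bell pepper with both tight: 2.902 servings and 1.469 servings → $1.68.
The minimum over all feasible corners is $1.68.

$1.68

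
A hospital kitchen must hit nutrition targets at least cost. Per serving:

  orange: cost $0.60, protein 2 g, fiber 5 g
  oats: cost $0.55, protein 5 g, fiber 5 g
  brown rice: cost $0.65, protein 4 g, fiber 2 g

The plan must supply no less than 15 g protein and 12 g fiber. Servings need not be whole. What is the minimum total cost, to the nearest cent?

Compare the cost at each extreme point of the feasible region.
orange only: max(15/2, 12/5) = 7.5 servings → $4.50.
oats only: max(15/5, 12/5) = 3 servings → $1.65.
brown rice only: max(15/4, 12/2) = 6 servings → $3.90.
orange + oats: the both-tight solution has a negative serving — not a feasible corner.
orange + brown rice with both tight: 1.125 servings and 3.188 servings → $2.75.
oats + brown rice with both tight: 1.8 servings and 1.5 servings → $1.97.
Cheapest feasible corner: $1.65.

$1.65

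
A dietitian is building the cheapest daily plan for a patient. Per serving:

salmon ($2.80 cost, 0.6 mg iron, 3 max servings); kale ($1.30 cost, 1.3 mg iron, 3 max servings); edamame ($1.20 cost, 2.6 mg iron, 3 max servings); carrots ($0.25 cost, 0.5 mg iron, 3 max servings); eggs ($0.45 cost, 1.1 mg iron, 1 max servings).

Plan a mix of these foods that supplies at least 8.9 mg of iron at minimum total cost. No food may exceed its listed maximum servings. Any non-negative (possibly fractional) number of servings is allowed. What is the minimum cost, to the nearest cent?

$4.05

Cost per mg of iron: eggs $0.4091, edamame $0.4615, carrots $0.5000, kale $1.0000, salmon $4.6667.
Take 1 serving of eggs: +1.1 mg iron for $0.45 (total $0.45, still need 7.8 mg).
Take 3 servings of edamame: +7.8 mg iron for $3.60 (total $4.05, still need 0.0 mg).
Greedy by cheapest-per-mg is optimal for a single linear constraint, so the minimum cost is $4.05.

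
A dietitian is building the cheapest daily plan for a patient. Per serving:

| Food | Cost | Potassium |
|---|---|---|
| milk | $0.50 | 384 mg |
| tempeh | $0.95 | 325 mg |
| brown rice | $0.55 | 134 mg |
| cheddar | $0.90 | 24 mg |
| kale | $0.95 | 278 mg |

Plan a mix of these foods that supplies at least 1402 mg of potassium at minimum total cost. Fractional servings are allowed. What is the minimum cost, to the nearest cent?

Cost per mg of potassium: milk $0.0013, tempeh $0.0029, kale $0.0034, brown rice $0.0041, cheddar $0.0375.
With no serving limits, use only milk: 1402 mg / 384 mg = 3.651 servings × $0.50 = $1.83.

$1.83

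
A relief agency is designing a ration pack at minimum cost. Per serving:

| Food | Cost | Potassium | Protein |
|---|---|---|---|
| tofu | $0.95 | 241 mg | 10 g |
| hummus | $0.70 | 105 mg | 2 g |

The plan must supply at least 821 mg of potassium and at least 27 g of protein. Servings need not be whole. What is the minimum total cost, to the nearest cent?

$3.24

This is a tiny linear program; its minimum lies at a vertex of the feasible set. List the vertices and price them.
tofu only: max(821/241, 27/10) = 3.407 servings → $3.24.
hummus only: max(821/105, 27/2) = 13.5 servings → $9.45.
tofu + hummus with both tight: 2.1 servings and 2.998 servings → $4.09.
So the least-cost plan costs $3.24.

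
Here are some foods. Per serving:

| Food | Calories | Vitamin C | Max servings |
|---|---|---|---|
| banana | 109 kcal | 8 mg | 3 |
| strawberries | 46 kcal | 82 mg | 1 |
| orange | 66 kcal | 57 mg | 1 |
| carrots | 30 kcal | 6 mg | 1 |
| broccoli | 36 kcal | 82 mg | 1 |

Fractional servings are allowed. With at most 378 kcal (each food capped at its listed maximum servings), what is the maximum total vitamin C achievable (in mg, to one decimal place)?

Vitamin C per kcal: broccoli 2.278, strawberries 1.783, orange 0.8636, carrots 0.2, banana 0.07339.
Take 1 serving of broccoli: uses 36 kcal, +82.0 mg vitamin C (running total 82.0 mg).
Take 1 serving of strawberries: uses 46 kcal, +82.0 mg vitamin C (running total 164.0 mg).
Take 1 serving of orange: uses 66 kcal, +57.0 mg vitamin C (running total 221.0 mg).
Take 1 serving of carrots: uses 30 kcal, +6.0 mg vitamin C (running total 227.0 mg).
Take 1.835 servings of banana: uses 200 kcal, +14.7 mg vitamin C (running total 241.7 mg).
Greedy by best ratio exhausts the calories allowance optimally: 241.7 mg.

241.7 mg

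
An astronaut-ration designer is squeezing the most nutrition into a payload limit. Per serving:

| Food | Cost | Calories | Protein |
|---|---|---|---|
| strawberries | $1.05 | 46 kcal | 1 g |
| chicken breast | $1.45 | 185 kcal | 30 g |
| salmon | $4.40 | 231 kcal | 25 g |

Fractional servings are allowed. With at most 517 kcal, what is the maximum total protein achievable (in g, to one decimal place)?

Protein per kcal: chicken breast 0.1622, salmon 0.1082, strawberries 0.02174.
With no serving limits, spend the whole calories allowance on chicken breast: 517 kcal / 185 kcal × 30 g = 83.8 g.

83.8 g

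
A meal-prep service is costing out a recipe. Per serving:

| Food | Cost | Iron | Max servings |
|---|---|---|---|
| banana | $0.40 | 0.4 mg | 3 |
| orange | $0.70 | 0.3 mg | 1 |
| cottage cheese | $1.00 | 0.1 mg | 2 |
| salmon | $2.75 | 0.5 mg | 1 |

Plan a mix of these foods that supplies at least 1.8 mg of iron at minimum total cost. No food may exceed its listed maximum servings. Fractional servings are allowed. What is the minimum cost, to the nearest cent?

Cost per mg of iron: banana $1.0000, orange $2.3333, salmon $5.5000, cottage cheese $10.0000.
Take 3 servings of banana: +1.2 mg iron for $1.20 (total $1.20, still need 0.6 mg).
Take 1 serving of orange: +0.3 mg iron for $0.70 (total $1.90, still need 0.3 mg).
Take 0.6 servings of salmon: +0.3 mg iron for $1.65 (total $3.55, still need 0.0 mg).
Greedy by cheapest-per-mg is optimal for a single linear constraint, so the minimum cost is $3.55.

$3.55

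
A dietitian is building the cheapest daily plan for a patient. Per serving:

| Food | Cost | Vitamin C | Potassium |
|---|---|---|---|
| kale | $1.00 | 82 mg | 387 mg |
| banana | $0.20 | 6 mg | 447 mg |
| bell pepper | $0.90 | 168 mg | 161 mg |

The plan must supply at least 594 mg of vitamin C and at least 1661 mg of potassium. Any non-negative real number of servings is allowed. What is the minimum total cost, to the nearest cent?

For a min-cost LP with two ≥-constraints, a basic feasible solution has at most two positive variables.
kale only: max(594/82, 1661/387) = 7.244 servings → $7.24.
banana only: max(594/6, 1661/447) = 99 servings → $19.80.
bell pepper only: max(594/168, 1661/161) = 10.32 servings → $9.29.
kale + banana: the both-tight solution has a negative serving — not a feasible corner.
kale + bell pepper with both tight: 3.54 servings and 1.808 servings → $5.17.
banana + bell pepper with both tight: 2.474 servings and 3.447 servings → $3.60.
So the least-cost plan costs $3.60.

$3.60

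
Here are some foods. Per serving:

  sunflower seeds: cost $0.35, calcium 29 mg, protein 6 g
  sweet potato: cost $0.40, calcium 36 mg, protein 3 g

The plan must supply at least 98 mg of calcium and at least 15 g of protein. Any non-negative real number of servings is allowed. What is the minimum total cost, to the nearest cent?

$1.14

This is a tiny linear program; its minimum lies at a vertex of the feasible set. List the vertices and price them.
sunflower seeds only: max(98/29, 15/6) = 3.379 servings → $1.18.
sweet potato only: max(98/36, 15/3) = 5 servings → $2.00.
sunflower seeds + sweet potato with both tight: 1.907 servings and 1.186 servings → $1.14.
Cheapest feasible corner: $1.14.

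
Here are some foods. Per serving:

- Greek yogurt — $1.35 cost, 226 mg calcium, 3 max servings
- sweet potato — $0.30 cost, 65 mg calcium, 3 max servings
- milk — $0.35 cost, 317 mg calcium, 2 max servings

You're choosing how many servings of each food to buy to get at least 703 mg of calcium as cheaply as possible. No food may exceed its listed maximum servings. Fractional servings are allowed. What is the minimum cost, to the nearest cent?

Cost per mg of calcium: milk $0.0011, sweet potato $0.0046, Greek yogurt $0.0060.
Take 2 servings of milk: +634.0 mg calcium for $0.70 (total $0.70, still need 69.0 mg).
Take 1.062 servings of sweet potato: +69.0 mg calcium for $0.32 (total $1.02, still need 0.0 mg).
Greedy by cheapest-per-mg is optimal for a single linear constraint, so the minimum cost is $1.02.

$1.02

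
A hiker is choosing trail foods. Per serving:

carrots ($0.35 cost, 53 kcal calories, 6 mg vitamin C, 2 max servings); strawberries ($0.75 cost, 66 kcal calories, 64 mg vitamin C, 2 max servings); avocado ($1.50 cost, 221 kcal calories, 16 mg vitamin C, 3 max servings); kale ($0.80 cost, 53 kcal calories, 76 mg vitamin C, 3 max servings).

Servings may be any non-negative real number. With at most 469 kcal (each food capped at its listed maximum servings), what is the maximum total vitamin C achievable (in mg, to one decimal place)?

Vitamin C per kcal: kale 1.434, strawberries 0.9697, carrots 0.1132, avocado 0.0724.
Take 3 servings of kale: uses 159 kcal, +228.0 mg vitamin C (running total 228.0 mg).
Take 2 servings of strawberries: uses 132 kcal, +128.0 mg vitamin C (running total 356.0 mg).
Take 2 servings of carrots: uses 106 kcal, +12.0 mg vitamin C (running total 368.0 mg).
Take 0.3258 servings of avocado: uses 72 kcal, +5.2 mg vitamin C (running total 373.2 mg).
Greedy by best ratio exhausts the calories allowance optimally: 373.2 mg.

373.2 mg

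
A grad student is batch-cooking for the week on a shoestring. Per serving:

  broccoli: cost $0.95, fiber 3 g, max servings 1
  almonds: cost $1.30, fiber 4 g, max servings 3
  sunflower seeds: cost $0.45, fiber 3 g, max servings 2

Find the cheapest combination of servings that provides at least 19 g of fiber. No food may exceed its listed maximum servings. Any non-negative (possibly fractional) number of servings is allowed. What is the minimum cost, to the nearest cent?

$5.10

Cost per g of fiber: sunflower seeds $0.1500, broccoli $0.3167, almonds $0.3250.
Take 2 servings of sunflower seeds: +6.0 g fiber for $0.90 (total $0.90, still need 13.0 g).
Take 1 serving of broccoli: +3.0 g fiber for $0.95 (total $1.85, still need 10.0 g).
Take 2.5 servings of almonds: +10.0 g fiber for $3.25 (total $5.10, still need 0.0 g).
Greedy by cheapest-per-g is optimal for a single linear constraint, so the minimum cost is $5.10.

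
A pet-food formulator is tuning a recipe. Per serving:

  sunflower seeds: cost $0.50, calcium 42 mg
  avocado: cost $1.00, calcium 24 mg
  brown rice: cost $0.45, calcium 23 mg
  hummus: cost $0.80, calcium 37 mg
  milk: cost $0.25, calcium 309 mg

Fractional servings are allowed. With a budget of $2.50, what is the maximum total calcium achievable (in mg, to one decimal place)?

Calcium per dollar: milk 1236, sunflower seeds 84, brown rice 51.11, hummus 46.25, avocado 24.
With no serving limits, spend the whole cost allowance on milk: $2.50 / $0.25 × 309 mg = 3090.0 mg.

3090.0 mg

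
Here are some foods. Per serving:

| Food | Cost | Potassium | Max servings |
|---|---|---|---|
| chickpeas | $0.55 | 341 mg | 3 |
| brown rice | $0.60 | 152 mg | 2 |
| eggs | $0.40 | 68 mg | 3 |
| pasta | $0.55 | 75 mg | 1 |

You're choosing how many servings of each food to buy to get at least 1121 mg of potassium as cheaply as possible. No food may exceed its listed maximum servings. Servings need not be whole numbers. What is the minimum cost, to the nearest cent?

$2.04

Cost per mg of potassium: chickpeas $0.0016, brown rice $0.0039, eggs $0.0059, pasta $0.0073.
Take 3 servings of chickpeas: +1023.0 mg potassium for $1.65 (total $1.65, still need 98.0 mg).
Take 0.6447 servings of brown rice: +98.0 mg potassium for $0.39 (total $2.04, still need 0.0 mg).
Filling from the cheapest source first is optimal under one linear minimum: $2.04.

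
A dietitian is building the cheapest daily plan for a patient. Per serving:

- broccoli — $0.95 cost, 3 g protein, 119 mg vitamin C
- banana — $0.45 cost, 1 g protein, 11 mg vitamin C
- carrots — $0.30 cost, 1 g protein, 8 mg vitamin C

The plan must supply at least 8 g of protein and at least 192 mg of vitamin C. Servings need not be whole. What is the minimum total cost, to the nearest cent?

$2.47

This is a tiny linear program; its minimum lies at a vertex of the feasible set. List the vertices and price them.
broccoli only: max(8/3, 192/119) = 2.667 servings → $2.53.
banana only: max(8/1, 192/11) = 17.45 servings → $7.85.
carrots only: max(8/1, 192/8) = 24 servings → $7.20.
broccoli + banana with both tight: 1.209 servings and 4.372 servings → $3.12.
broccoli + carrots with both tight: 1.347 servings and 3.958 servings → $2.47.
banana + carrots: intersection lies outside the first quadrant.
The minimum over all feasible corners is $2.47.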